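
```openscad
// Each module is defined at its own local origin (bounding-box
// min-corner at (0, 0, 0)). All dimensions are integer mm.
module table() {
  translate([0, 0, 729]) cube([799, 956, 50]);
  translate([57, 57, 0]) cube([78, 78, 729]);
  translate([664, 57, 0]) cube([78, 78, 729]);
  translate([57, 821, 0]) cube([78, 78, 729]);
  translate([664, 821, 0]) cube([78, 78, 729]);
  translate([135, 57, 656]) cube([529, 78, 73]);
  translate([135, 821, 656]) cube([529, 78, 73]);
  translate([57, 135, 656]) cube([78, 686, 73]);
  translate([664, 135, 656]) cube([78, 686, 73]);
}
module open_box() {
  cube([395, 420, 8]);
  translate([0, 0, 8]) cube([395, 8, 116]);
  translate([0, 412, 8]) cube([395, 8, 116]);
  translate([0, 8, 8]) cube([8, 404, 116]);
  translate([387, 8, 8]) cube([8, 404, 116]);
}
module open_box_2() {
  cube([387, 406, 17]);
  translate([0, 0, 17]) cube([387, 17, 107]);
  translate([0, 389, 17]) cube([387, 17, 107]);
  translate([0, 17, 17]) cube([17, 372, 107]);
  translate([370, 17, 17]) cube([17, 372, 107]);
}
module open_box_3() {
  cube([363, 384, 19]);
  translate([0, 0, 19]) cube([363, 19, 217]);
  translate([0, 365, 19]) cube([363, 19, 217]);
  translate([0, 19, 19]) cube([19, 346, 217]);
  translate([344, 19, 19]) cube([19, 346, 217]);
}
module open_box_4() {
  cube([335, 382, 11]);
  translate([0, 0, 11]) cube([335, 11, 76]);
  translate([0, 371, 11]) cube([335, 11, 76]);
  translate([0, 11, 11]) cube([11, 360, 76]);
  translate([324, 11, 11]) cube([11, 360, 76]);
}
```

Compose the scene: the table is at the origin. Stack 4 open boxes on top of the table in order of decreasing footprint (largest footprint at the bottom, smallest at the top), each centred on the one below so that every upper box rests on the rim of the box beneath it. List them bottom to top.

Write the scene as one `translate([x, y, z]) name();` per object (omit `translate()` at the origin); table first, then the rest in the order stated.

table();
translate([202, 268, 779]) open_box();
translate([206, 275, 903]) open_box_2();
translate([218, 286, 1027]) open_box_3();
translate([232, 287, 1263]) open_box_4();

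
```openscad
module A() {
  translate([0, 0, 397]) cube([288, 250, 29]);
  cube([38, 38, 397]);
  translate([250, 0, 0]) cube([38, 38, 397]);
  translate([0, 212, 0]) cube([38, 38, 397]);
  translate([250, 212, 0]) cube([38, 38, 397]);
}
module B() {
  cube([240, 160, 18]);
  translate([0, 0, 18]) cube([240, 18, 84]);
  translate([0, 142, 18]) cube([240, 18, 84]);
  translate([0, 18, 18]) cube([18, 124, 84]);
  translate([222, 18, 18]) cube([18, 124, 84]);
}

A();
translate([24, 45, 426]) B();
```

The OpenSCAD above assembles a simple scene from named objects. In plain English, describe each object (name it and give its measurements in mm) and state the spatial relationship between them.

A is a four-legged stool. The seat is 288×250 mm, 29 mm thick, top at z = 426 mm. It stands on four square legs, each 38×38 mm in cross-section, from z = 0 to the seat underside, each flush with a corner of the seat.

B is an open storage box with external size 240×160×102 mm and wall thickness 18 mm (the base is also 18 mm thick). The base covers the whole footprint; the four walls stand on the base, with the y-facing walls full-width and the x-facing walls fitting between their inner faces.

The open box is on top of the stool, centred.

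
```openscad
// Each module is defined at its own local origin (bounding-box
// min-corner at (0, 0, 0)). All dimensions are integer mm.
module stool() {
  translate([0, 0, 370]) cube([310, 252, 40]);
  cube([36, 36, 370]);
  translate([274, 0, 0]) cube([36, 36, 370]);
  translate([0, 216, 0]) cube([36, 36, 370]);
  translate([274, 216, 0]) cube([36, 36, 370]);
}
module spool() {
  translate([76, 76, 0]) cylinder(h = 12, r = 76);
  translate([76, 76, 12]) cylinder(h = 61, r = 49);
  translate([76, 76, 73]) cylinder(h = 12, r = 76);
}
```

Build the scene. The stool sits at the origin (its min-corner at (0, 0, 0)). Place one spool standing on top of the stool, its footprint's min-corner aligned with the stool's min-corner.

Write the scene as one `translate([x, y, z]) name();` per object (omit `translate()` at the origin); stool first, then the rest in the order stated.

stool();
translate([0, 0, 410]) spool();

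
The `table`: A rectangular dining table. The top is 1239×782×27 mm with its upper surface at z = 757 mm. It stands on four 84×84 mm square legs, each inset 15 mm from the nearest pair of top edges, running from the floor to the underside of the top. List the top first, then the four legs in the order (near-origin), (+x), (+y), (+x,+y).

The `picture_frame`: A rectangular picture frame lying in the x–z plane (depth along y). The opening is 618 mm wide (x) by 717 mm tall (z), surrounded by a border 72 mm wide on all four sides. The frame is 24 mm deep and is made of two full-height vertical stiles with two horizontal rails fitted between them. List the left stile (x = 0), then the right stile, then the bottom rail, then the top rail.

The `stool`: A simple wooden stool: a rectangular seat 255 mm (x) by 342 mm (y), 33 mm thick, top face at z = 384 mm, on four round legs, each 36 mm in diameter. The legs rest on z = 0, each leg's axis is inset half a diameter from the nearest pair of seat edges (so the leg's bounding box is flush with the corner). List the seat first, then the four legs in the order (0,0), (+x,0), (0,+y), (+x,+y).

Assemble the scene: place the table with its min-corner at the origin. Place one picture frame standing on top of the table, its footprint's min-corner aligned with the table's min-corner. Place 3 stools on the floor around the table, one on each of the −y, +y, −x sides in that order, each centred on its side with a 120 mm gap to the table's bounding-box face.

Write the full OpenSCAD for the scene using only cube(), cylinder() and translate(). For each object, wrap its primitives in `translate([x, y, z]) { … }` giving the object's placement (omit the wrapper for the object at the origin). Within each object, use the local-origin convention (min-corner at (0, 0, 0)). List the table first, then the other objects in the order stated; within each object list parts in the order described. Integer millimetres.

translate([0, 0, 730]) cube([1239, 782, 27]);
translate([15, 15, 0]) cube([84, 84, 730]);
translate([1140, 15, 0]) cube([84, 84, 730]);
translate([15, 683, 0]) cube([84, 84, 730]);
translate([1140, 683, 0]) cube([84, 84, 730]);
translate([0, 0, 757]) {
  cube([72, 24, 861]);
  translate([690, 0, 0]) cube([72, 24, 861]);
  translate([72, 0, 0]) cube([618, 24, 72]);
  translate([72, 0, 789]) cube([618, 24, 72]);
}
translate([492, -462, 0]) {
  translate([0, 0, 351]) cube([255, 342, 33]);
  translate([18, 18, 0]) cylinder(h = 351, r = 18);
  translate([237, 18, 0]) cylinder(h = 351, r = 18);
  translate([18, 324, 0]) cylinder(h = 351, r = 18);
  translate([237, 324, 0]) cylinder(h = 351, r = 18);
}
translate([492, 902, 0]) {
  translate([0, 0, 351]) cube([255, 342, 33]);
  translate([18, 18, 0]) cylinder(h = 351, r = 18);
  translate([237, 18, 0]) cylinder(h = 351, r = 18);
  translate([18, 324, 0]) cylinder(h = 351, r = 18);
  translate([237, 324, 0]) cylinder(h = 351, r = 18);
}
translate([-375, 220, 0]) {
  translate([0, 0, 351]) cube([255, 342, 33]);
  translate([18, 18, 0]) cylinder(h = 351, r = 18);
  translate([237, 18, 0]) cylinder(h = 351, r = 18);
  translate([18, 324, 0]) cylinder(h = 351, r = 18);
  translate([237, 324, 0]) cylinder(h = 351, r = 18);
}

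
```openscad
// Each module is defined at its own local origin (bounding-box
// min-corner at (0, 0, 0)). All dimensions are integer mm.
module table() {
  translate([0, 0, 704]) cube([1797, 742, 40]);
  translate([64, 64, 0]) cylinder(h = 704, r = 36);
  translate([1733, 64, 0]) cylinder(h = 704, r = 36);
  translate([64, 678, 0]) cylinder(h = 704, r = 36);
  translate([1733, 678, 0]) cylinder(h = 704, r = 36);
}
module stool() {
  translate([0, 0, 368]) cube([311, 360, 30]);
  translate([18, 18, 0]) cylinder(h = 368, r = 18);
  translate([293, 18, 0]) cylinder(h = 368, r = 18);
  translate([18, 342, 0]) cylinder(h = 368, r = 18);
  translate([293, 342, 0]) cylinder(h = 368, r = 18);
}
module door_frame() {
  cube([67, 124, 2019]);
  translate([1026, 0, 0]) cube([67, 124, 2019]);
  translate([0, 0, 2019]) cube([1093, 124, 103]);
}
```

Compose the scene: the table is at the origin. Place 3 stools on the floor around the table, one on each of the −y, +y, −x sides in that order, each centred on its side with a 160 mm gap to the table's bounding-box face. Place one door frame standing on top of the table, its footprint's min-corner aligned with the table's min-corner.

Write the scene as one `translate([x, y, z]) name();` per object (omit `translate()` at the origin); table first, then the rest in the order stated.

table();
translate([743, -520, 0]) stool();
translate([743, 902, 0]) stool();
translate([-471, 191, 0]) stool();
translate([0, 0, 744]) door_frame();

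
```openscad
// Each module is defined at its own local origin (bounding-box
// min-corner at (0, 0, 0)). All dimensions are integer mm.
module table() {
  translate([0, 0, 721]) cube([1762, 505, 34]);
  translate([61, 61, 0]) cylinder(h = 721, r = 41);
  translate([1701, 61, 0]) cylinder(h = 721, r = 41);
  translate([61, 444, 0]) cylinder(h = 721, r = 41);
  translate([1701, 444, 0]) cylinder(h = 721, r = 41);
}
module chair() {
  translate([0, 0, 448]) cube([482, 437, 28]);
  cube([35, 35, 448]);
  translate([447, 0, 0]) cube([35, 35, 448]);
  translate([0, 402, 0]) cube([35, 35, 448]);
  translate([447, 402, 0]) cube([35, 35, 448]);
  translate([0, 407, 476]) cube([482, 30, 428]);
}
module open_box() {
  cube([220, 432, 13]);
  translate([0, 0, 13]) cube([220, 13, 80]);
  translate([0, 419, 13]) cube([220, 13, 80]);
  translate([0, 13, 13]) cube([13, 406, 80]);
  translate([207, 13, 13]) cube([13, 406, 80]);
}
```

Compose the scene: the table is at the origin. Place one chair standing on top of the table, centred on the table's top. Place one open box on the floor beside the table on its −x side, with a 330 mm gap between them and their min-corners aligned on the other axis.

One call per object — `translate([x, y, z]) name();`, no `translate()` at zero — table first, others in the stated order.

table();
translate([640, 34, 755]) chair();
translate([-550, 0, 0]) open_box();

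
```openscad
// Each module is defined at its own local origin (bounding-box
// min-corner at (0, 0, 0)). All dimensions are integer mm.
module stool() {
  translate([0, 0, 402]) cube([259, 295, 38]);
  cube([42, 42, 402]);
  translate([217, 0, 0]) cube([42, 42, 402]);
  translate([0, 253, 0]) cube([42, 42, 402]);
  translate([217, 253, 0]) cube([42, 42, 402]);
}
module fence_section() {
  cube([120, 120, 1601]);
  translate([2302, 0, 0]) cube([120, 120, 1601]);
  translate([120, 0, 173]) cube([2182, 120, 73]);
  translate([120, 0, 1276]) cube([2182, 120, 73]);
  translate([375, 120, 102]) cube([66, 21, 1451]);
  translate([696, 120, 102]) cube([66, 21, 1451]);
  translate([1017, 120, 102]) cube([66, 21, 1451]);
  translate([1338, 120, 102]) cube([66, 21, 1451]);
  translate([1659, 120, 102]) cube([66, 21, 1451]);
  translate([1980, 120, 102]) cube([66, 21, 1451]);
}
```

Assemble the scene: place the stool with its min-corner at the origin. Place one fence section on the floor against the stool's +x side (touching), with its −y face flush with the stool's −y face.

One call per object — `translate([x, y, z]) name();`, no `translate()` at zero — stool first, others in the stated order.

stool();
translate([259, 0, 0]) fence_section();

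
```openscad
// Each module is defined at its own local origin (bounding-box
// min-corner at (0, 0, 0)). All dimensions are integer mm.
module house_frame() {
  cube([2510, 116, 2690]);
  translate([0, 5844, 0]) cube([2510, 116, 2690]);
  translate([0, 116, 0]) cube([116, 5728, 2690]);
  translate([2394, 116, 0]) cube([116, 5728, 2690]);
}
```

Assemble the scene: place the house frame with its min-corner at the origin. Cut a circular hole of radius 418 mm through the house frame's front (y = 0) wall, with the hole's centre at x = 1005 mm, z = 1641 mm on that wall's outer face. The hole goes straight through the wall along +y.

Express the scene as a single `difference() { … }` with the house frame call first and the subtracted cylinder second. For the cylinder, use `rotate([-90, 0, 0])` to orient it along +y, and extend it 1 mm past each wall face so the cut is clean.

difference() {
  house_frame();
  translate([1005, -1, 1641]) rotate([-90, 0, 0]) cylinder(h = 118, r = 418);
}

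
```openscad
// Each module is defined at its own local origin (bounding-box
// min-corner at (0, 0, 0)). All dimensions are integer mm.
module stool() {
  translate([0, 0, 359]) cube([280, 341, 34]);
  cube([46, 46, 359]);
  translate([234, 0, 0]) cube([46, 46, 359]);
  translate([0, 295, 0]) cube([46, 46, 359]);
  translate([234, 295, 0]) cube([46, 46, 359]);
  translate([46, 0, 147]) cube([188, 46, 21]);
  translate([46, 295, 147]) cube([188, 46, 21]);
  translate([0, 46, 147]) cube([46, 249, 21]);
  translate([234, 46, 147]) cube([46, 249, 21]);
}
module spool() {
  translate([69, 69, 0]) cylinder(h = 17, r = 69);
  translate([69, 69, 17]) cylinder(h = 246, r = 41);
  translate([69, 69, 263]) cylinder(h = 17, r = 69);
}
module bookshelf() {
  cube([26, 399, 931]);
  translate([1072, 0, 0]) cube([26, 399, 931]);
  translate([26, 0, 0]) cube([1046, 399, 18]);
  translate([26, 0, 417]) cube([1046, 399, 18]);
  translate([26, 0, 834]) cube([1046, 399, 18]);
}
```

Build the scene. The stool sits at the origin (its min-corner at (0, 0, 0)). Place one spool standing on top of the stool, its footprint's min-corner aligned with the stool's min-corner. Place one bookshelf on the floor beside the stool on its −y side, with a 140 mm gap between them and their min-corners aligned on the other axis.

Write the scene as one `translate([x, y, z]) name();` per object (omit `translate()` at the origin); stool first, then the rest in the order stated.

stool();
translate([0, 0, 393]) spool();
translate([0, -539, 0]) bookshelf();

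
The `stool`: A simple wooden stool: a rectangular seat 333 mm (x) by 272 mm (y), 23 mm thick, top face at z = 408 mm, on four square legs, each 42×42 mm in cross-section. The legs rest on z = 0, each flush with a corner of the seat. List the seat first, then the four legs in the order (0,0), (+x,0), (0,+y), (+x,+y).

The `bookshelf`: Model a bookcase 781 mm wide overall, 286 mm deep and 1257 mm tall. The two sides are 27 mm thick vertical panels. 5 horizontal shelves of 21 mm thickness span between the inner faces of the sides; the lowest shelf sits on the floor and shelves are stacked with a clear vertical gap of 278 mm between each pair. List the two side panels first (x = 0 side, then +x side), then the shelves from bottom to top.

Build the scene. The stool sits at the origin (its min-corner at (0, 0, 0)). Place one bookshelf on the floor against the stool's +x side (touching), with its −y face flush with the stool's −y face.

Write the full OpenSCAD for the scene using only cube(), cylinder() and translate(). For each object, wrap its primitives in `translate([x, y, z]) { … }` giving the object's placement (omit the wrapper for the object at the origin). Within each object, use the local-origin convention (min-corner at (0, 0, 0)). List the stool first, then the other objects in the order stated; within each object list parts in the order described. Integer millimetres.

translate([0, 0, 385]) cube([333, 272, 23]);
cube([42, 42, 385]);
translate([291, 0, 0]) cube([42, 42, 385]);
translate([0, 230, 0]) cube([42, 42, 385]);
translate([291, 230, 0]) cube([42, 42, 385]);
translate([333, 0, 0]) {
  cube([27, 286, 1257]);
  translate([754, 0, 0]) cube([27, 286, 1257]);
  translate([27, 0, 0]) cube([727, 286, 21]);
  translate([27, 0, 299]) cube([727, 286, 21]);
  translate([27, 0, 598]) cube([727, 286, 21]);
  translate([27, 0, 897]) cube([727, 286, 21]);
  translate([27, 0, 1196]) cube([727, 286, 21]);
}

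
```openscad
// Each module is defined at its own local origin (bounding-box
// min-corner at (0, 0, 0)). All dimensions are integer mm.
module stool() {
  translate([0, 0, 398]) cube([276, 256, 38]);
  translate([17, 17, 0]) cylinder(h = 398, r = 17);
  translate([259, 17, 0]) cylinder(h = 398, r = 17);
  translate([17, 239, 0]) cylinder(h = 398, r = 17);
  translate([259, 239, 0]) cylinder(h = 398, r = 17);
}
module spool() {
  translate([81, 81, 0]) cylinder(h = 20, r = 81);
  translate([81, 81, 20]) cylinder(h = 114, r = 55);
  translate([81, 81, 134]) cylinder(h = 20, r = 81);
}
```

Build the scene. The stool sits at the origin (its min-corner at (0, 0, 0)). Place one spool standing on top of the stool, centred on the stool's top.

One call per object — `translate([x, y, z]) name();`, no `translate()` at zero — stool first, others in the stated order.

stool();
translate([57, 47, 436]) spool();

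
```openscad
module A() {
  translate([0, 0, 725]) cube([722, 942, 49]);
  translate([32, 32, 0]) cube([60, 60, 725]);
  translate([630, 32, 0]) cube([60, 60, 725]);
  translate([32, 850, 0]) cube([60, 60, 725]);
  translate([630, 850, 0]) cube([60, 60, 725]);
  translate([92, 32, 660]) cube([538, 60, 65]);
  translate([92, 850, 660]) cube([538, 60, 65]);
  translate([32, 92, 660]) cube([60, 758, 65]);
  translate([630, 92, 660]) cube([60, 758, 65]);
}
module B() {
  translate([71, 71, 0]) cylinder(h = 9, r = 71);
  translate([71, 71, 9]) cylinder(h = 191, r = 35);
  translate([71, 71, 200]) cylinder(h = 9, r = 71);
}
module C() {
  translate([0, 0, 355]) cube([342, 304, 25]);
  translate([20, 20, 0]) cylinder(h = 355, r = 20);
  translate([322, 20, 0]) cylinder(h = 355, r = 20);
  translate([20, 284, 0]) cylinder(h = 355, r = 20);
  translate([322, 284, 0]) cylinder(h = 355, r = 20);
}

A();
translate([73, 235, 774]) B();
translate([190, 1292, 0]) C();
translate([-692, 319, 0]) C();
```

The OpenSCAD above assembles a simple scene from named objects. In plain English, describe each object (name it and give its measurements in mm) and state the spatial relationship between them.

A is a table: top 722 mm (x) × 942 mm (y), 49 mm thick, upper face at z = 774 mm, on four 60×60 mm square legs, each inset 32 mm from the nearest pair of top edges, running from z = 0 to the bottom of the top. Four apron rails, 60 mm thick and 65 mm tall, run between adjacent legs with their top edges flush with the underside of the top and their outer faces flush with the legs' outer faces.

B is a spool: two coaxial disc flanges of radius 71 mm and thickness 9 mm, joined by a core cylinder of radius 35 mm and height 191 mm. The lower flange rests on z = 0 and the three cylinders share a vertical axis.

C is a simple wooden stool: a rectangular seat 342 mm (x) by 304 mm (y), 25 mm thick, top face at z = 380 mm, on four round legs, each 40 mm in diameter. The legs rest on z = 0, each leg's axis is inset half a diameter from the nearest pair of seat edges (so the leg's bounding box is flush with the corner).

The spool is on top of the table. Two stools sit around the table at the +y, −x sides.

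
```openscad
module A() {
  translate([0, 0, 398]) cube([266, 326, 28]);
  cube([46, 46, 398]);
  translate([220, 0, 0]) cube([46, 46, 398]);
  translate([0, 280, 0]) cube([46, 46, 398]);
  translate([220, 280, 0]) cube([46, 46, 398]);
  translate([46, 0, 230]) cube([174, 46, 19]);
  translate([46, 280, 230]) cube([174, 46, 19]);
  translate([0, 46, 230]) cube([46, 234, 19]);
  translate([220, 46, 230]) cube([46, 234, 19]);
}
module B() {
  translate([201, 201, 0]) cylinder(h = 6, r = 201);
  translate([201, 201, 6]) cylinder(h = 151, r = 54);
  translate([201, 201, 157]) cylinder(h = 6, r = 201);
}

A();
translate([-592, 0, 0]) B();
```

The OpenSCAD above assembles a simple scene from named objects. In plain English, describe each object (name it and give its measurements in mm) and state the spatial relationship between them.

A is a four-legged stool. The seat is 266×326 mm, 28 mm thick, top at z = 426 mm. It stands on four square legs, each 46×46 mm in cross-section, from z = 0 to the seat underside, each flush with a corner of the seat. Four stretchers, 46 mm wide and 19 mm tall, connect adjacent legs with their undersides at z = 230 mm, each running between the inner faces of the legs it joins and aligned with the legs' outer faces on the other axis.

B is a spool: two coaxial disc flanges of radius 201 mm and thickness 6 mm, joined by a core cylinder of radius 54 mm and height 151 mm. The lower flange rests on z = 0 and the three cylinders share a vertical axis.

The spool is on the floor beside the stool on its −x side.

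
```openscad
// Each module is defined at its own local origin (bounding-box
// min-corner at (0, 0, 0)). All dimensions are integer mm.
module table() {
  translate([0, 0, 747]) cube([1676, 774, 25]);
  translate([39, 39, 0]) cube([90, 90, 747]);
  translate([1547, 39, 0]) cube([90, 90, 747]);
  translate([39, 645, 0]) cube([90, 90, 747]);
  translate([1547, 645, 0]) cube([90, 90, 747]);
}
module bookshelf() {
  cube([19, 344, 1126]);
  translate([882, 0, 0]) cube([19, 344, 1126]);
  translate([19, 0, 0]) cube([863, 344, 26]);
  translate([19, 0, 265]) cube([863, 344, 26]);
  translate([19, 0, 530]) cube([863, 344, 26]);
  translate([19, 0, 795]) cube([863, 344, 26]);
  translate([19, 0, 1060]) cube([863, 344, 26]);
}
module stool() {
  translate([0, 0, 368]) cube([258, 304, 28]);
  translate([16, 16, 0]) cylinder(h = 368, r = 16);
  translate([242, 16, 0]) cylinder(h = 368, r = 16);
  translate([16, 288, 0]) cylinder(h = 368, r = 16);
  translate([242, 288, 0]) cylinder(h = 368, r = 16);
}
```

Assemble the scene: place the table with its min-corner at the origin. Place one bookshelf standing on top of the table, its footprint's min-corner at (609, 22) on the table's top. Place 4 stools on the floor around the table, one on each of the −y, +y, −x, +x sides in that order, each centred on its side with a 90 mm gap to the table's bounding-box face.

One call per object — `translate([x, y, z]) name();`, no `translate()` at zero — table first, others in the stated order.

table();
translate([609, 22, 772]) bookshelf();
translate([709, -394, 0]) stool();
translate([709, 864, 0]) stool();
translate([-348, 235, 0]) stool();
translate([1766, 235, 0]) stool();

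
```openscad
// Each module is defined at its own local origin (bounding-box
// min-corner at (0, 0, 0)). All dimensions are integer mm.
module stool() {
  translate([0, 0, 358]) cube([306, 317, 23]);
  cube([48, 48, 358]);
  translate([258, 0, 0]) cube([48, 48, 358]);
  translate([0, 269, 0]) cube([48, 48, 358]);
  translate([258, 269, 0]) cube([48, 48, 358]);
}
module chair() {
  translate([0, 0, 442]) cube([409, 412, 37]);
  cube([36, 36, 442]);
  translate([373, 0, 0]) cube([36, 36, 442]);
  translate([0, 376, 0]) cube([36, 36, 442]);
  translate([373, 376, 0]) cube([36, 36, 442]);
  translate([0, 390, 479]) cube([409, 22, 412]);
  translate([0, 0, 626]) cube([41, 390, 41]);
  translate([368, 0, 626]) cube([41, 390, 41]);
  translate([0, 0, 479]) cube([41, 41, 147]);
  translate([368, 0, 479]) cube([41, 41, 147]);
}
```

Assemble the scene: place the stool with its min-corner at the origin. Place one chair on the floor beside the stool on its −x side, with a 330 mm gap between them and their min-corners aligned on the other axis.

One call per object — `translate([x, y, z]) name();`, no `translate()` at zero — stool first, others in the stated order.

stool();
translate([-739, 0, 0]) chair();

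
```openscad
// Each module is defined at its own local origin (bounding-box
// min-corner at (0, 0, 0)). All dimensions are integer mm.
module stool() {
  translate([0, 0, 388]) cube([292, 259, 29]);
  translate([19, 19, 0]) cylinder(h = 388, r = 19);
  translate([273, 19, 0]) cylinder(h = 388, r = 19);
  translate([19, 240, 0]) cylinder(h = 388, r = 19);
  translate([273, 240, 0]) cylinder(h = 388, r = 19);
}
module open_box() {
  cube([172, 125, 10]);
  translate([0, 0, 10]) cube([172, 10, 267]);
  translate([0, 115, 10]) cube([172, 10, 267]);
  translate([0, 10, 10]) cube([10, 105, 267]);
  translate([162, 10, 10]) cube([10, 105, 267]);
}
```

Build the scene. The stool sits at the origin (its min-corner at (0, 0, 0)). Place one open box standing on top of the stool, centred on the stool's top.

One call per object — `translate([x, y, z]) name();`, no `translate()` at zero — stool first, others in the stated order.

stool();
translate([60, 67, 417]) open_box();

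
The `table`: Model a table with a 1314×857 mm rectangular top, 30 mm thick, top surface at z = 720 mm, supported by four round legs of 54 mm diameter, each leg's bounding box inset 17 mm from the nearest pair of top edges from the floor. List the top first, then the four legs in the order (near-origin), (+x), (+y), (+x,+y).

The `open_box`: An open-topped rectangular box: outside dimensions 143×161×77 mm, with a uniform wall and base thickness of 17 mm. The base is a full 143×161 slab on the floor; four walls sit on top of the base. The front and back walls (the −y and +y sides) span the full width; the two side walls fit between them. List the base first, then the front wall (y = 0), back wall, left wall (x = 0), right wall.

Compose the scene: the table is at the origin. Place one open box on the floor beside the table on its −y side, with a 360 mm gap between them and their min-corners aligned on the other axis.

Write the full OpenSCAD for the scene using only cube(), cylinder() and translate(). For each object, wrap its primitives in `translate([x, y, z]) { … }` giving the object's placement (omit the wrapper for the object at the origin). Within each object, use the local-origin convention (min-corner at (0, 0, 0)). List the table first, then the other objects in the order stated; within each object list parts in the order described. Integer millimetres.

translate([0, 0, 690]) cube([1314, 857, 30]);
translate([44, 44, 0]) cylinder(h = 690, r = 27);
translate([1270, 44, 0]) cylinder(h = 690, r = 27);
translate([44, 813, 0]) cylinder(h = 690, r = 27);
translate([1270, 813, 0]) cylinder(h = 690, r = 27);
translate([0, -521, 0]) {
  cube([143, 161, 17]);
  translate([0, 0, 17]) cube([143, 17, 60]);
  translate([0, 144, 17]) cube([143, 17, 60]);
  translate([0, 17, 17]) cube([17, 127, 60]);
  translate([126, 17, 17]) cube([17, 127, 60]);
}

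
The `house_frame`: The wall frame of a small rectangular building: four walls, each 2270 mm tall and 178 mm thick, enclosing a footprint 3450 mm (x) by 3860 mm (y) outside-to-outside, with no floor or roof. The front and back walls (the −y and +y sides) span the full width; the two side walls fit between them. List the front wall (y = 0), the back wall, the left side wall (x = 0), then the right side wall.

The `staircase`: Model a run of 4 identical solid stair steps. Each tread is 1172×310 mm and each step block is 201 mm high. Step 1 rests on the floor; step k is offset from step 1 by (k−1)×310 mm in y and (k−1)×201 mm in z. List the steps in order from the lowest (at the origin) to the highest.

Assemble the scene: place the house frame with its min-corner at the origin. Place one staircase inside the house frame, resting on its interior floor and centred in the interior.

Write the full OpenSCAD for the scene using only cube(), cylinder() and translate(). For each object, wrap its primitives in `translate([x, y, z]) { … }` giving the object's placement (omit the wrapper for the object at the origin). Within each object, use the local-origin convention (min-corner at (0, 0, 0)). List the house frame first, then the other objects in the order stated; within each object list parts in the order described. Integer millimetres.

cube([3450, 178, 2270]);
translate([0, 3682, 0]) cube([3450, 178, 2270]);
translate([0, 178, 0]) cube([178, 3504, 2270]);
translate([3272, 178, 0]) cube([178, 3504, 2270]);
translate([1139, 1310, 0]) {
  cube([1172, 310, 201]);
  translate([0, 310, 201]) cube([1172, 310, 201]);
  translate([0, 620, 402]) cube([1172, 310, 201]);
  translate([0, 930, 603]) cube([1172, 310, 201]);
}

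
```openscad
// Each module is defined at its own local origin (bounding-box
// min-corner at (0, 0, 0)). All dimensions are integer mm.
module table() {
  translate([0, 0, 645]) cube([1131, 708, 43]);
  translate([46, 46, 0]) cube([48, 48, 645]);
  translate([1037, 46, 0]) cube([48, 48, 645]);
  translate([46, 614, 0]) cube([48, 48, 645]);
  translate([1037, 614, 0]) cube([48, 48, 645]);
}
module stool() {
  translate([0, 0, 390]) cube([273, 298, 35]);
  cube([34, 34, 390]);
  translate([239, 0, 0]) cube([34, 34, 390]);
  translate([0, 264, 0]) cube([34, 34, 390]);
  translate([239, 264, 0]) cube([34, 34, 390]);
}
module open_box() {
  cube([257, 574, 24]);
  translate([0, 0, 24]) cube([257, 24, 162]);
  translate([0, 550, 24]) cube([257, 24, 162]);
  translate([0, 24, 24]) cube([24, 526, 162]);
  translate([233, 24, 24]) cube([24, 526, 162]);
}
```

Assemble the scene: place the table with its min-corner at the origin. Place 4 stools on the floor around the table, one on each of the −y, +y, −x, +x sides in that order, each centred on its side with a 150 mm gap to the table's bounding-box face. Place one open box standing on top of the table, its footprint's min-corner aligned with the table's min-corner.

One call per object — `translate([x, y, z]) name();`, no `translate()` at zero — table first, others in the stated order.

table();
translate([429, -448, 0]) stool();
translate([429, 858, 0]) stool();
translate([-423, 205, 0]) stool();
translate([1281, 205, 0]) stool();
translate([0, 0, 688]) open_box();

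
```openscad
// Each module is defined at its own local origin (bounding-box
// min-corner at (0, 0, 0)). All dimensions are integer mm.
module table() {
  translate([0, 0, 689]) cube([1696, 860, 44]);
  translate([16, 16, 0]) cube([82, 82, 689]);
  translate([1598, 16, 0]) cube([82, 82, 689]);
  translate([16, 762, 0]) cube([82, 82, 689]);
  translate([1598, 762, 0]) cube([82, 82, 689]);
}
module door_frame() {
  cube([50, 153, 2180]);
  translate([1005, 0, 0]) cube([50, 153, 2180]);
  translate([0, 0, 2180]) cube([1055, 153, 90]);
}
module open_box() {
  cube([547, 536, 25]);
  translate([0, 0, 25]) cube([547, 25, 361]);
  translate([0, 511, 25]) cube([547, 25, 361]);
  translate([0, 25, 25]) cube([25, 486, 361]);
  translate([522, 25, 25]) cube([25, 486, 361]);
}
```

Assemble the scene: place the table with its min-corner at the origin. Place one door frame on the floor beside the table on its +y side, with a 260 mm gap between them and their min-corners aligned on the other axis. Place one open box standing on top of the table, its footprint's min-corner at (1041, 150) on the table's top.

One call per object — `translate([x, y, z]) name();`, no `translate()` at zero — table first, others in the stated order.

table();
translate([0, 1120, 0]) door_frame();
translate([1041, 150, 733]) open_box();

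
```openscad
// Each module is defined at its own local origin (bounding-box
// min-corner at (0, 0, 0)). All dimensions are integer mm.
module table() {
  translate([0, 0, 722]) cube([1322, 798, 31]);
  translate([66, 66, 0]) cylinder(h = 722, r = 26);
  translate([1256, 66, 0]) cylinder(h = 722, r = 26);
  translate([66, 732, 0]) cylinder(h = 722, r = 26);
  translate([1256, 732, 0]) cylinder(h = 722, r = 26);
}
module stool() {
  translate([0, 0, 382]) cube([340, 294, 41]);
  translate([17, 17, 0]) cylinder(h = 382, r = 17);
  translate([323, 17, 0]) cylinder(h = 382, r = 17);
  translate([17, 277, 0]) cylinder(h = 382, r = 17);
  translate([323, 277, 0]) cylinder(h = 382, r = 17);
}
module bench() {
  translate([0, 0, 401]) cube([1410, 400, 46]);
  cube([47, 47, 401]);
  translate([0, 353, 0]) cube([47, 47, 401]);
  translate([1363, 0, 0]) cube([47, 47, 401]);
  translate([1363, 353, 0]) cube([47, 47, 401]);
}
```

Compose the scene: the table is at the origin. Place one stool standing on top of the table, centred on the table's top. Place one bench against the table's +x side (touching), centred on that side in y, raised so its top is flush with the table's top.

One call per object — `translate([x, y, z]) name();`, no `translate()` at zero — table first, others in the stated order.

table();
translate([491, 252, 753]) stool();
translate([1322, 199, 306]) bench();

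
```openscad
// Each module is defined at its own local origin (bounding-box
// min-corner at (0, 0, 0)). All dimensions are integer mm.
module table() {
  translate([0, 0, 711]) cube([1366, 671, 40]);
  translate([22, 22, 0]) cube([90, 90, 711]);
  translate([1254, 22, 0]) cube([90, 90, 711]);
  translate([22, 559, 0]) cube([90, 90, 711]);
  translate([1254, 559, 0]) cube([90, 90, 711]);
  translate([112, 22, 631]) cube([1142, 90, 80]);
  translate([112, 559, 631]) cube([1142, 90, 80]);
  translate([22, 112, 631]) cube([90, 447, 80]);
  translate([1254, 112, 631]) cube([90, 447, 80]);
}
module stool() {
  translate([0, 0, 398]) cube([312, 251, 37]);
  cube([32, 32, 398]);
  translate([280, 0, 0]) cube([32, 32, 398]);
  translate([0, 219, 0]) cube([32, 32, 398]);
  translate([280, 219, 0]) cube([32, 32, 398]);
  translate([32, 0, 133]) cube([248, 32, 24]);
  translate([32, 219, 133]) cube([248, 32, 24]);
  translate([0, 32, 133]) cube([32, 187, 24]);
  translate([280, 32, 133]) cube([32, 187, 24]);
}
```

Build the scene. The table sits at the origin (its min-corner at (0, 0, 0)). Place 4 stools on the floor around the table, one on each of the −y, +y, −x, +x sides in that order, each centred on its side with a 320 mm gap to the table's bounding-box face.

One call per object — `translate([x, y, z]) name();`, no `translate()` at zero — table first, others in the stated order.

table();
translate([527, -571, 0]) stool();
translate([527, 991, 0]) stool();
translate([-632, 210, 0]) stool();
translate([1686, 210, 0]) stool();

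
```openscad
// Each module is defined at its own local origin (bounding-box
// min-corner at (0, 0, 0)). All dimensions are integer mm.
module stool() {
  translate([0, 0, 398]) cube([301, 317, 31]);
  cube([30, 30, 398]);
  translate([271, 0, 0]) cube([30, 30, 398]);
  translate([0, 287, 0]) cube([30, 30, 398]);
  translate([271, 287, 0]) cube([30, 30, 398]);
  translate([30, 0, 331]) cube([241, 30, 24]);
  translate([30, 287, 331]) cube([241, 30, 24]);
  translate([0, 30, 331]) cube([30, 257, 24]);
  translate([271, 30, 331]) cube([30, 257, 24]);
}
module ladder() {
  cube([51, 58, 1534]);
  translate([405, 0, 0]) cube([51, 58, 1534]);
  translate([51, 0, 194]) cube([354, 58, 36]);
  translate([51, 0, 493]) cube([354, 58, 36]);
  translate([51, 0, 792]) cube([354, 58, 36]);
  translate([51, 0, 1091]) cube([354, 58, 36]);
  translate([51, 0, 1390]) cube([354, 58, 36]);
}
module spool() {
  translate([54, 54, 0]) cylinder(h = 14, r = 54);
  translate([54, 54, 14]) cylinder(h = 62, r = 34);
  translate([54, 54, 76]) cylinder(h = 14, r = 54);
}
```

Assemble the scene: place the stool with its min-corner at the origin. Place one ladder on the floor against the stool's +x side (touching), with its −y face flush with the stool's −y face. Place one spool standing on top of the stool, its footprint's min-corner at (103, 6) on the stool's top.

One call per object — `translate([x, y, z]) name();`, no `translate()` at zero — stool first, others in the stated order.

stool();
translate([301, 0, 0]) ladder();
translate([103, 6, 429]) spool();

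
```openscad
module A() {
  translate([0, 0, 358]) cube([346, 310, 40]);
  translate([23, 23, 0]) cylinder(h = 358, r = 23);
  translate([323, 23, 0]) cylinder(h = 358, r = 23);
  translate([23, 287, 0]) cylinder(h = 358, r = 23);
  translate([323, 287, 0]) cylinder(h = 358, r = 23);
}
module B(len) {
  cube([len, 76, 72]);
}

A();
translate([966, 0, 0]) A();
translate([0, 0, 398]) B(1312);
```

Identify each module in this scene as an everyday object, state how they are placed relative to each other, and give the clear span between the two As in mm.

A is a stool. B is a beam. A beam spans the tops of two stools. The clear span between the two stools is 620 mm.

Second stool starts at x = 966; first ends at x = 346; clear span = 966 − 346 = 620 mm.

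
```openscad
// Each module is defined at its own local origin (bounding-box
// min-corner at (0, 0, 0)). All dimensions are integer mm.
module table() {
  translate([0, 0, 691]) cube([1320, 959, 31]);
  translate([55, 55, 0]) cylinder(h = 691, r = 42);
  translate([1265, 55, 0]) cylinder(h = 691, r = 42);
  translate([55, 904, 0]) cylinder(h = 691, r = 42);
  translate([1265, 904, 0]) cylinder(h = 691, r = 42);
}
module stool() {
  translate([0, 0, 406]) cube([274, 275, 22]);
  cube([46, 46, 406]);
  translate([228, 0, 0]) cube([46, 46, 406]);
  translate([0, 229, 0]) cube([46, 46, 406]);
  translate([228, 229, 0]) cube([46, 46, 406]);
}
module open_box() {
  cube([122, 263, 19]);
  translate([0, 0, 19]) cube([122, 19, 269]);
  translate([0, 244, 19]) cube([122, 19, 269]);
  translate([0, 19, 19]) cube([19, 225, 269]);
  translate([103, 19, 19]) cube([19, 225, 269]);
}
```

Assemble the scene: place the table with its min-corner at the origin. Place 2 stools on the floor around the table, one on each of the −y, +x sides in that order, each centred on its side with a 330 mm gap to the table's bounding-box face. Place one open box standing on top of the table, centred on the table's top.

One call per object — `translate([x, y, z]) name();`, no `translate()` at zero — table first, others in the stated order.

table();
translate([523, -605, 0]) stool();
translate([1650, 342, 0]) stool();
translate([599, 348, 722]) open_box();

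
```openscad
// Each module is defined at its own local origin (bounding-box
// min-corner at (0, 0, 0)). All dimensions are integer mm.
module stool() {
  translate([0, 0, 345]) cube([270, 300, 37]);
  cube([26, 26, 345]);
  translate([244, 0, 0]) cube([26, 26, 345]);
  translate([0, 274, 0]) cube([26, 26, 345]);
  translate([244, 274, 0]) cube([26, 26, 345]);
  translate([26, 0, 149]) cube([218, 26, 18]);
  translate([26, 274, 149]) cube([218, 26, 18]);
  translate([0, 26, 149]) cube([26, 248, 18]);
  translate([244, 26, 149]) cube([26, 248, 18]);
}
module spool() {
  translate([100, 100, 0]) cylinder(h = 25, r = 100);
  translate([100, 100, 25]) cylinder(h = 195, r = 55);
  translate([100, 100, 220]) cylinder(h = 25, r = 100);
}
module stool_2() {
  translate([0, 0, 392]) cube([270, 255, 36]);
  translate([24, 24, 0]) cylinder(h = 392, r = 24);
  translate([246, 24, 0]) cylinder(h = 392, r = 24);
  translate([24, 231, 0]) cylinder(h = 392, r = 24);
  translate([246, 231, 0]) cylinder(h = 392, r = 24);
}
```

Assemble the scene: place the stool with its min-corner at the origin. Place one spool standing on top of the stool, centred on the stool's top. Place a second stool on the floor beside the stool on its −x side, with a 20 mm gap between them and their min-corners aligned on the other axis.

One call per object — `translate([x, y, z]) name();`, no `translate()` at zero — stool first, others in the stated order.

stool();
translate([35, 50, 382]) spool();
translate([-290, 0, 0]) stool_2();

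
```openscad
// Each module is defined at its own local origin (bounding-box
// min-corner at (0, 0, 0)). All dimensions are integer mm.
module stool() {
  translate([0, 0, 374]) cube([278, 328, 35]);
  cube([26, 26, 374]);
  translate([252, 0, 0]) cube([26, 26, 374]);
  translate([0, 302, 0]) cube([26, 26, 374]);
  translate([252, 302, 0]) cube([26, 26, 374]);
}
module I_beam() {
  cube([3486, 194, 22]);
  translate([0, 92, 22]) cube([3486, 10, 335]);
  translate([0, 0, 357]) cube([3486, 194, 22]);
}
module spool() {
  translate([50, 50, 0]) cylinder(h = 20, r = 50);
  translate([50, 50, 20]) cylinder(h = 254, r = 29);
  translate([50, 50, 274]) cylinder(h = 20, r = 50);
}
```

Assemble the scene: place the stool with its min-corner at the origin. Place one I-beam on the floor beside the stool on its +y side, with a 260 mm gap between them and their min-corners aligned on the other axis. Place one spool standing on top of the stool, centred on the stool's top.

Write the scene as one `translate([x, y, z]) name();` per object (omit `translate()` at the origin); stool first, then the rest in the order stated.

stool();
translate([0, 588, 0]) I_beam();
translate([89, 114, 409]) spool();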